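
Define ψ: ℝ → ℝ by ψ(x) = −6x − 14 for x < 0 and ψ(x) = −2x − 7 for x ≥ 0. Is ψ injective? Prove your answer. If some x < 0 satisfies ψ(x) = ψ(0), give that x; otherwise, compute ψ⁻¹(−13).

-7/6

Both pieces are strictly decreasing (slopes −6 and −2), so each is injective on its own interval.
The left piece maps (−∞, 0) onto (−14, ∞); the right piece maps [0, ∞) onto (−∞, −7].
These images overlap. In particular ψ(0) = −7 (right piece), and solving −6x − 14 = −7 on the left piece gives x = −7/6 < 0.
So ψ(−7/6) = ψ(0) with −7/6 ≠ 0, and ψ is not injective. This x = −7/6 is the requested value below 0.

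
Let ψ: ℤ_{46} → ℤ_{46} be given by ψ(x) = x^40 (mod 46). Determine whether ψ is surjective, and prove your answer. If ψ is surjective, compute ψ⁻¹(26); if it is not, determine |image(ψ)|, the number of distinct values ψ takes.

ψ(22): Repeated squaring mod 46: 22^1 ≡ 22, 22^2 ≡ 22² = 484 ≡ 24, 22^4 ≡ 24² = 576 ≡ 24, 22^8 ≡ 24² = 576 ≡ 24, 22^16 ≡ 24² = 576 ≡ 24, 22^32 ≡ 24² = 576 ≡ 24. Since 40 = 32 + 8, 22^40 ≡ 24·24: 24·24 = 576 ≡ 24. So 22^40 ≡ 24 (mod 46).
ψ(24): Repeated squaring mod 46: 24^1 ≡ 24, 24^2 ≡ 24² = 576 ≡ 24, 24^4 ≡ 24² = 576 ≡ 24, 24^8 ≡ 24² = 576 ≡ 24, 24^16 ≡ 24² = 576 ≡ 24, 24^32 ≡ 24² = 576 ≡ 24. Since 40 = 32 + 8, 24^40 ≡ 24·24: 24·24 = 576 ≡ 24. So 24^40 ≡ 24 (mod 46).
So ψ(22) = ψ(24) = 24 while 22 ≠ 24, thus ψ is not injective.
A non-injective map from the 46-element set ℤ_{46} to itself takes at most 45 distinct values, so it cannot be surjective. Thus ψ is not surjective.
Since ψ is not surjective, we determine |image(ψ)|. Computing x^40 mod 46 for each x (by repeated squaring, reducing mod 46 at every step), the values ψ(0), ψ(1), …, ψ(45) are: 0, 1, 36, 25, 8, 29, 26, 41, 12, 27, 32, 39, 16, 9, 4, 35, 18, 3, 6, 31, 2, 13, 24, 23, 24, 13, 2, 31, 6, 3, 18, 35, 4, 9, 16, 39, 32, 27, 12, 41, 26, 29, 8, 25, 36, 1.
The distinct values are {0, 1, 2, 3, 4, 6, 8, 9, 12, 13, 16, 18, 23, 24, 25, 26, 27, 29, 31, 32, 35, 36, 39, 41}; there are 24 of them.

24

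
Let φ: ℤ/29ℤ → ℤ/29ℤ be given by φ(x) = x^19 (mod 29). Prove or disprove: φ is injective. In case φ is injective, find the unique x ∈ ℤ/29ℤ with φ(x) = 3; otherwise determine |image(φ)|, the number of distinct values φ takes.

27

Since 29 is prime, the nonzero elements of ℤ/29ℤ form a cyclic group of order 28.
As gcd(19, 28) = 1, raising to the 19th power is a bijection on this group: if a^19 ≡ b^19 then (ab^{−1})^19 = 1, and the only element of order dividing gcd(19, 28) = 1 is 1, so a = b.
With φ(0) = 0 this makes φ injective on all of ℤ/29ℤ, hence bijective (finite equal-size domain and codomain). In particular φ is injective.
Since φ is injective, we find the preimage of 3. The inverse of x ↦ x^19 on (ℤ/29ℤ)^× is x ↦ x^3, because 19·3 = 57 = 2·28 + 1 ≡ 1 (mod 28) and x^{28} = 1 for x ≠ 0 (Fermat). So φ⁻¹(3) = 3^3 mod 29.
Repeated squaring mod 29: 3^1 ≡ 3, 3^2 ≡ 3² = 9. Since 3 = 2 + 1, 3^3 ≡ 9·3: 9·3 = 27. So 3^3 ≡ 27 (mod 29).
Hence φ⁻¹(3) = 27.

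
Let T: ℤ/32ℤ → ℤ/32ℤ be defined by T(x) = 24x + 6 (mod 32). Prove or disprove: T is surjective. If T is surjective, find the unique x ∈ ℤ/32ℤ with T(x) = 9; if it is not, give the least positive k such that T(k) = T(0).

Since gcd(24, 32) = 8, we have 24x ≡ 0 (mod 8) for all x, so T(x) ≡ 6 (mod 8).
But 0 ≢ 6 (mod 8), so 0 ∈ ℤ/32ℤ has no preimage. Hence T is not surjective.
Since T is not surjective, we find the least positive k with T(k) = T(0): this means 24k ≡ 0 (mod 32), i.e. 32 ∣ 24k. Since gcd(24, 32) = 8, dividing through by 8 this holds exactly when 4 ∣ 3k, and as gcd(3, 4) = 1, exactly when 4 ∣ k.
The smallest positive such k is 4.

4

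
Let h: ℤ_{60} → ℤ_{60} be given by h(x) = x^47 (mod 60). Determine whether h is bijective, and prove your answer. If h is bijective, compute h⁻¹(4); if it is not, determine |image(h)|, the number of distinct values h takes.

h(0) = 0^47 = 0.
h(30): Repeated squaring mod 60: 30^1 ≡ 30, 30^2 ≡ 30² = 900 ≡ 0, 30^4 ≡ 0² = 0, 30^8 ≡ 0² = 0, 30^16 ≡ 0² = 0, 30^32 ≡ 0² = 0. Since 47 = 32 + 8 + 4 + 2 + 1, 30^47 ≡ 0·0·0·0·30: 0·0 = 0, then 0·0 = 0, then 0·0 = 0, then 0·30 = 0. So 30^47 ≡ 0 (mod 60).
So h(0) = h(30) = 0 while 0 ≠ 30, therefore h is not injective, hence not bijective.
Since h is not bijective, we determine |image(h)|. Computing x^47 mod 60 for each x (by repeated squaring, reducing mod 60 at every step), the values h(0), h(1), …, h(59) are: 0, 1, 8, 27, 4, 5, 36, 43, 32, 9, 40, 11, 48, 37, 44, 15, 16, 53, 12, 19, 20, 21, 28, 47, 24, 25, 56, 3, 52, 29, 0, 31, 8, 57, 4, 35, 36, 13, 32, 39, 40, 41, 48, 7, 44, 45, 16, 23, 12, 49, 20, 51, 28, 17, 24, 55, 56, 33, 52, 59.
The distinct values are {0, 1, 3, 4, 5, 7, 8, 9, 11, 12, 13, 15, 16, 17, 19, 20, 21, 23, 24, 25, 27, 28, 29, 31, 32, 33, 35, 36, 37, 39, 40, 41, 43, 44, 45, 47, 48, 49, 51, 52, 53, 55, 56, 57, 59}; there are 45 of them.

45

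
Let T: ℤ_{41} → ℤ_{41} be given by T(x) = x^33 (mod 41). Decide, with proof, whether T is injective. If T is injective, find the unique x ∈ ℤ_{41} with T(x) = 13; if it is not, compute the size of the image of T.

29

Since 41 is prime, the nonzero elements of ℤ_{41} form a cyclic group of order 40.
As gcd(33, 40) = 1, raising to the 33rd power is a bijection on this group: if a^33 ≡ b^33 then (ab^{−1})^33 = 1, and the only element of order dividing gcd(33, 40) = 1 is 1, so a = b.
With T(0) = 0 this makes T injective on all of ℤ_{41}, hence bijective (finite equal-size domain and codomain). In particular T is injective.
Since T is injective, we find the preimage of 13. The inverse of x ↦ x^33 on (ℤ_{41})^× is x ↦ x^17, because 33·17 = 561 = 14·40 + 1 ≡ 1 (mod 40) and x^{40} = 1 for x ≠ 0 (Fermat). So T⁻¹(13) = 13^17 mod 41.
Repeated squaring mod 41: 13^1 ≡ 13, 13^2 ≡ 13² = 169 ≡ 5, 13^4 ≡ 5² = 25, 13^8 ≡ 25² = 625 ≡ 10, 13^16 ≡ 10² = 100 ≡ 18. Since 17 = 16 + 1, 13^17 ≡ 18·13: 18·13 = 234 ≡ 29. So 13^17 ≡ 29 (mod 41).
Hence T⁻¹(13) = 29.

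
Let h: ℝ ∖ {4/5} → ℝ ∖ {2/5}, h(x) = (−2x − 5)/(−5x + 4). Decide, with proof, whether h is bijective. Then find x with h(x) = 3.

17/13

Suppose h(a) = h(b). Cross-multiplying: (−2a − 5)(−5b + 4) = (−2b − 5)(−5a + 4).
Expanding both sides and cancelling the symmetric terms leaves −33·(a − b) = 0. Since −33 ≠ 0, a = b. Therefore h is injective.
For any y ≠ 2/5, solving y(−5x + 4) = −2x − 5 for x gives a well-defined x ≠ 4/5. So h is surjective.
Therefore h is bijective.
Solving h(x) = 3: cross-multiplying gives −2x − 5 = 3(−5x + 4), which rearranges to 13x = 17, so x = 17/13.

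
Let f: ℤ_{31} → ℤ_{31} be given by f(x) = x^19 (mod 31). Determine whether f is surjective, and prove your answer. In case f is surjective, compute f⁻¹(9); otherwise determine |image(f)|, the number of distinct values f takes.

20

Since 31 is prime, the nonzero elements of ℤ_{31} form a cyclic group of order 30.
As gcd(19, 30) = 1, raising to the 19th power is a bijection on this group: if a^19 ≡ b^19 then (ab^{−1})^19 = 1, and the only element of order dividing gcd(19, 30) = 1 is 1, so a = b.
With f(0) = 0 this makes f injective on all of ℤ_{31}, hence bijective (finite equal-size domain and codomain). In particular f is surjective.
Since f is surjective, we find the preimage of 9. The inverse of x ↦ x^19 on (ℤ_{31})^× is x ↦ x^19, because 19·19 = 361 = 12·30 + 1 ≡ 1 (mod 30) and x^{30} = 1 for x ≠ 0 (Fermat). So f⁻¹(9) = 9^19 mod 31.
Repeated squaring mod 31: 9^1 ≡ 9, 9^2 ≡ 9² = 81 ≡ 19, 9^4 ≡ 19² = 361 ≡ 20, 9^8 ≡ 20² = 400 ≡ 28, 9^16 ≡ 28² = 784 ≡ 9. Since 19 = 16 + 2 + 1, 9^19 ≡ 9·19·9: 9·19 = 171 ≡ 16, then 16·9 = 144 ≡ 20. So 9^19 ≡ 20 (mod 31).
Hence f⁻¹(9) = 20.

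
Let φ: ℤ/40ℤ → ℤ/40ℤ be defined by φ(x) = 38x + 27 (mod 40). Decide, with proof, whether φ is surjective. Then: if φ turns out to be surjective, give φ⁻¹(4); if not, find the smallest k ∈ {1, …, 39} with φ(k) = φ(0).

20

Recall: surjectivity means every element of the codomain has a preimage under φ.
Since gcd(38, 40) = 2, we have 38x ≡ 0 (mod 2) for all x, so φ(x) ≡ 1 (mod 2).
But 0 ≢ 1 (mod 2), so 0 ∈ ℤ/40ℤ has no preimage. Therefore φ is not surjective.
Since φ is not surjective, we find the least positive k with φ(k) = φ(0): this means 38k ≡ 0 (mod 40), i.e. 40 ∣ 38k. Since gcd(38, 40) = 2, dividing through by 2 this holds exactly when 20 ∣ 19k, and as gcd(19, 20) = 1, exactly when 20 ∣ k.
The smallest positive such k is 20.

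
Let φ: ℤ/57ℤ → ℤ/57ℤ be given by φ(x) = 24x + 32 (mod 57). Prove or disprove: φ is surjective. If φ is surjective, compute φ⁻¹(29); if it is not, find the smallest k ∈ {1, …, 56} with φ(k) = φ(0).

Since gcd(24, 57) = 3, we have 24x ≡ 0 (mod 3) for all x, so φ(x) ≡ 2 (mod 3).
But 0 ≢ 2 (mod 3), so 0 ∈ ℤ/57ℤ has no preimage. So φ is not surjective.
Since φ is not surjective, we find the least positive k with φ(k) = φ(0): this means 24k ≡ 0 (mod 57), i.e. 57 ∣ 24k. Since gcd(24, 57) = 3, dividing through by 3 this holds exactly when 19 ∣ 8k, and as gcd(8, 19) = 1, exactly when 19 ∣ k.
The smallest positive such k is 19.

19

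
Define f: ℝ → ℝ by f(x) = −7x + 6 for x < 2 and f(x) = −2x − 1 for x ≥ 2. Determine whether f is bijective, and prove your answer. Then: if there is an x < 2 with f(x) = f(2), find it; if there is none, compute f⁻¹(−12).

11/7

Both pieces are strictly decreasing (slopes −7 and −2), so each is injective on its own interval.
The left piece maps (−∞, 2) onto (−8, ∞); the right piece maps [2, ∞) onto (−∞, −5].
These images overlap. In particular f(2) = −5 (right piece), and solving −7x + 6 = −5 on the left piece gives x = 11/7 < 2.
So f(11/7) = f(2) with 11/7 ≠ 2, and f is not injective, hence not bijective. This x = 11/7 is the requested value below 2.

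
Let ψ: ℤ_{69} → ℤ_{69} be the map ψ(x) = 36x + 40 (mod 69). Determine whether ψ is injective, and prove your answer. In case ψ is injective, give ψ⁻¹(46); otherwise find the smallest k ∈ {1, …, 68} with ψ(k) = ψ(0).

By definition, ψ is injective when ψ(x_1) = ψ(x_2) forces x_1 = x_2.
We have gcd(36, 69) = 3 > 1. Taking x_1 = 0 and x_2 = 23: ψ(0) = 40 and ψ(23) = 36·23 + 40 = 868 ≡ 40 (mod 69).
So ψ(0) = ψ(23) while 0 ≠ 23, thus ψ is not injective.
Since ψ is not injective, we find the least positive k with ψ(k) = ψ(0): this means 36k ≡ 0 (mod 69), i.e. 69 ∣ 36k. Since gcd(36, 69) = 3, dividing through by 3 this holds exactly when 23 ∣ 12k, and as gcd(12, 23) = 1, exactly when 23 ∣ k.
The smallest positive such k is 23.

23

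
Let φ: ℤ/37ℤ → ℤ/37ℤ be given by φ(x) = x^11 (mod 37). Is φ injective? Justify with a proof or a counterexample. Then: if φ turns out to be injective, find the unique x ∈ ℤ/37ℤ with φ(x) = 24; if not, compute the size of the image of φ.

35

Since 37 is prime, the nonzero elements of ℤ/37ℤ form a cyclic group of order 36.
As gcd(11, 36) = 1, raising to the 11th power is a bijection on this group: if u^11 ≡ v^11 then (uv^{−1})^11 = 1, and the only element of order dividing gcd(11, 36) = 1 is 1, so u = v.
With φ(0) = 0 this makes φ injective on all of ℤ/37ℤ, hence bijective (finite equal-size domain and codomain). In particular φ is injective.
Since φ is injective, we find the preimage of 24. The inverse of x ↦ x^11 on (ℤ/37ℤ)^× is x ↦ x^23, because 11·23 = 253 = 7·36 + 1 ≡ 1 (mod 36) and x^{36} = 1 for x ≠ 0 (Fermat). So φ⁻¹(24) = 24^23 mod 37.
Repeated squaring mod 37: 24^1 ≡ 24, 24^2 ≡ 24² = 576 ≡ 21, 24^4 ≡ 21² = 441 ≡ 34, 24^8 ≡ 34² = 1156 ≡ 9, 24^16 ≡ 9² = 81 ≡ 7. Since 23 = 16 + 4 + 2 + 1, 24^23 ≡ 7·34·21·24: 7·34 = 238 ≡ 16, then 16·21 = 336 ≡ 3, then 3·24 = 72 ≡ 35. So 24^23 ≡ 35 (mod 37).
Hence φ⁻¹(24) = 35.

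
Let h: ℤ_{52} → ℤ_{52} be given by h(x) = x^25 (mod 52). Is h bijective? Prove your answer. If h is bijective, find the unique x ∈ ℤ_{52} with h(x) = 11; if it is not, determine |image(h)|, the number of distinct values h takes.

39

h(0) = 0^25 = 0.
h(26): Repeated squaring mod 52: 26^1 ≡ 26, 26^2 ≡ 26² = 676 ≡ 0, 26^4 ≡ 0² = 0, 26^8 ≡ 0² = 0, 26^16 ≡ 0² = 0. Since 25 = 16 + 8 + 1, 26^25 ≡ 0·0·26: 0·0 = 0, then 0·26 = 0. So 26^25 ≡ 0 (mod 52).
So h(0) = h(26) = 0 while 0 ≠ 26, so h is not injective, hence not bijective.
Since h is not bijective, we determine |image(h)|. Computing x^25 mod 52 for each x (by repeated squaring, reducing mod 52 at every step), the values h(0), h(1), …, h(51) are: 0, 1, 28, 3, 4, 5, 32, 7, 8, 9, 36, 11, 12, 13, 40, 15, 16, 17, 44, 19, 20, 21, 48, 23, 24, 25, 0, 27, 28, 29, 4, 31, 32, 33, 8, 35, 36, 37, 12, 39, 40, 41, 16, 43, 44, 45, 20, 47, 48, 49, 24, 51.
The distinct values are {0, 1, 3, 4, 5, 7, 8, 9, 11, 12, 13, 15, 16, 17, 19, 20, 21, 23, 24, 25, 27, 28, 29, 31, 32, 33, 35, 36, 37, 39, 40, 41, 43, 44, 45, 47, 48, 49, 51}; there are 39 of them.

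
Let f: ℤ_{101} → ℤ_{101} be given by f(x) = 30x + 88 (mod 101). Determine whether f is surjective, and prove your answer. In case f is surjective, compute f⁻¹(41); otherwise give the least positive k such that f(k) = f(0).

Since gcd(30, 101) = 1, 30 is invertible modulo 101. Euclid's algorithm: 101 = 3·30 + 11, 30 = 2·11 + 8, 11 = 1·8 + 3, 8 = 2·3 + 2, 3 = 1·2 + 1; back-substituting gives 1 = 64·30 − 19·101, so 30⁻¹ ≡ 64 (mod 101).
For any y ∈ ℤ_{101}, x = 64(y − 88) mod 101 satisfies f(x) = 30·64(y − 88) + 88 ≡ y (since 30·64 ≡ 1 mod 101). So every y has a preimage.
Thus f is surjective.
Since f is surjective, we compute f⁻¹(41): solve 30x + 88 ≡ 41 (mod 101), i.e. 30x ≡ 54 (mod 101).
Multiplying by 30⁻¹ = 64 gives x ≡ 64·54 = 3456 = 34·101 + 22 ≡ 22 (mod 101).
Check: f(22) = 30·22 + 88 = 748 = 7·101 + 41 ≡ 41 (mod 101).

22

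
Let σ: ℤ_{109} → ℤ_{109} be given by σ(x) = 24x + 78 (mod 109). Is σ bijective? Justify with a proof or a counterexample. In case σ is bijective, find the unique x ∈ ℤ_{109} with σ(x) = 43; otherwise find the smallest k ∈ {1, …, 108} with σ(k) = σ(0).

Recall: σ is injective when σ(a) = σ(b) forces a = b.
Suppose σ(a) = σ(b) in ℤ_{109}. Then 24a + 78 ≡ 24b + 78 (mod 109), thus 24(a − b) ≡ 0 (mod 109).
Since gcd(24, 109) = 1, 24 is invertible modulo 109, so a − b ≡ 0 (mod 109), i.e. a = b.
We now compute 24⁻¹ mod 109 explicitly. Euclid's algorithm: 109 = 4·24 + 13, 24 = 1·13 + 11, 13 = 1·11 + 2, 11 = 5·2 + 1; back-substituting gives 1 = 50·24 − 11·109, so 24⁻¹ ≡ 50 (mod 109).
Then y ↦ 50(y − 78) is a two-sided inverse to σ, so every y ∈ ℤ_{109} has a preimage.
Thus σ is bijective.
Since σ is bijective, we compute σ⁻¹(43): solve 24x + 78 ≡ 43 (mod 109), i.e. 24x ≡ 74 (mod 109).
Multiplying by 24⁻¹ = 50 gives x ≡ 50·74 = 3700 = 33·109 + 103 ≡ 103 (mod 109).
Check: σ(103) = 24·103 + 78 = 2550 = 23·109 + 43 ≡ 43 (mod 109).

103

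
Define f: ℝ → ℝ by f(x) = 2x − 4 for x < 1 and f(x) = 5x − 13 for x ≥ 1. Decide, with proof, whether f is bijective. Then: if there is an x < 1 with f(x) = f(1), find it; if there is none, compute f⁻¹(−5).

-2

Both pieces are strictly increasing (slopes 2 and 5), so each is injective on its own interval.
The left piece maps (−∞, 1) onto (−∞, −2); the right piece maps [1, ∞) onto [−8, ∞).
These images overlap. In particular f(1) = −8 (right piece), and solving 2x − 4 = −8 on the left piece gives x = −2 < 1.
So f(−2) = f(1) with −2 ≠ 1, and f is not injective, hence not bijective. This x = −2 is the requested value below 1.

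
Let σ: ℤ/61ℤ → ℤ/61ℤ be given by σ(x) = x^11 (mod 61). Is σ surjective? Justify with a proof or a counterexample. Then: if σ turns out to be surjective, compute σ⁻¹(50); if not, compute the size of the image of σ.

11

Since 61 is prime, the nonzero elements of ℤ/61ℤ form a cyclic group of order 60.
As gcd(11, 60) = 1, raising to the 11th power is a bijection on this group: if x_1^11 ≡ x_2^11 then (x_1x_2^{−1})^11 = 1, and the only element of order dividing gcd(11, 60) = 1 is 1, so x_1 = x_2.
With σ(0) = 0 this makes σ injective on all of ℤ/61ℤ, hence bijective (finite equal-size domain and codomain). In particular σ is surjective.
Since σ is surjective, we find the preimage of 50. The inverse of x ↦ x^11 on (ℤ/61ℤ)^× is x ↦ x^11, because 11·11 = 121 = 2·60 + 1 ≡ 1 (mod 60) and x^{60} = 1 for x ≠ 0 (Fermat). So σ⁻¹(50) = 50^11 mod 61.
Repeated squaring mod 61: 50^1 ≡ 50, 50^2 ≡ 50² = 2500 ≡ 60, 50^4 ≡ 60² = 3600 ≡ 1, 50^8 ≡ 1² = 1. Since 11 = 8 + 2 + 1, 50^11 ≡ 1·60·50: 1·60 = 60, then 60·50 = 3000 ≡ 11. So 50^11 ≡ 11 (mod 61).
Hence σ⁻¹(50) = 11.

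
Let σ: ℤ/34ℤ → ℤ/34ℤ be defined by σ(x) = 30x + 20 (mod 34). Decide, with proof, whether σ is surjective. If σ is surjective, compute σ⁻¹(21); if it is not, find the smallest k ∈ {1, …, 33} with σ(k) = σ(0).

Recall: surjectivity means every element of the codomain has a preimage under σ.
Since gcd(30, 34) = 2, we have 30x ≡ 0 (mod 2) for all x, so σ(x) ≡ 0 (mod 2).
But 1 ≢ 0 (mod 2), so 1 ∈ ℤ/34ℤ has no preimage. So σ is not surjective.
Since σ is not surjective, we find the least positive k with σ(k) = σ(0): this means 30k ≡ 0 (mod 34), i.e. 34 ∣ 30k. Since gcd(30, 34) = 2, dividing through by 2 this holds exactly when 17 ∣ 15k, and as gcd(15, 17) = 1, exactly when 17 ∣ k.
The smallest positive such k is 17.

17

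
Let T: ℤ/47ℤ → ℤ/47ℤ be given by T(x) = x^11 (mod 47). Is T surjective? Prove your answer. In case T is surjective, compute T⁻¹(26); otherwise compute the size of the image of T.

Since 47 is prime, the nonzero elements of ℤ/47ℤ form a cyclic group of order 46.
As gcd(11, 46) = 1, raising to the 11th power is a bijection on this group: if u^11 ≡ v^11 then (uv^{−1})^11 = 1, and the only element of order dividing gcd(11, 46) = 1 is 1, so u = v.
With T(0) = 0 this makes T injective on all of ℤ/47ℤ, hence bijective (finite equal-size domain and codomain). In particular T is surjective.
Since T is surjective, we find the preimage of 26. The inverse of x ↦ x^11 on (ℤ/47ℤ)^× is x ↦ x^21, because 11·21 = 231 = 5·46 + 1 ≡ 1 (mod 46) and x^{46} = 1 for x ≠ 0 (Fermat). So T⁻¹(26) = 26^21 mod 47.
Repeated squaring mod 47: 26^1 ≡ 26, 26^2 ≡ 26² = 676 ≡ 18, 26^4 ≡ 18² = 324 ≡ 42, 26^8 ≡ 42² = 1764 ≡ 25, 26^16 ≡ 25² = 625 ≡ 14. Since 21 = 16 + 4 + 1, 26^21 ≡ 14·42·26: 14·42 = 588 ≡ 24, then 24·26 = 624 ≡ 13. So 26^21 ≡ 13 (mod 47).
Hence T⁻¹(26) = 13.

13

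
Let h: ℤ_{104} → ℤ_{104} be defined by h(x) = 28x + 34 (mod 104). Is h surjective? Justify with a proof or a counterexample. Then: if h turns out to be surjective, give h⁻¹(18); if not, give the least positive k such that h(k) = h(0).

Since gcd(28, 104) = 4, we have 28x ≡ 0 (mod 4) for all x, so h(x) ≡ 2 (mod 4).
But 0 ≢ 2 (mod 4), so 0 ∈ ℤ_{104} has no preimage. So h is not surjective.
Since h is not surjective, we find the least positive k with h(k) = h(0): this means 28k ≡ 0 (mod 104), i.e. 104 ∣ 28k. Since gcd(28, 104) = 4, dividing through by 4 this holds exactly when 26 ∣ 7k, and as gcd(7, 26) = 1, exactly when 26 ∣ k.
The smallest positive such k is 26.

26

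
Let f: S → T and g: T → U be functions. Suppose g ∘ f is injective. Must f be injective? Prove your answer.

injective

Suppose f(a) = f(b). Applying g: (g ∘ f)(a) = (g ∘ f)(b). Since g ∘ f is injective, a = b. Therefore f is injective.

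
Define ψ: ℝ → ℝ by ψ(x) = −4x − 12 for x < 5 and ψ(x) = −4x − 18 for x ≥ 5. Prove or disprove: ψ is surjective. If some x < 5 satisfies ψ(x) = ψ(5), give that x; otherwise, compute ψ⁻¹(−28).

4

Both pieces are strictly decreasing (slopes −4 and −4), so each is injective on its own interval.
The left piece maps (−∞, 5) onto (−32, ∞); the right piece maps [5, ∞) onto (−∞, −38].
The union (−32, ∞) ∪ (−∞, −38] omits the interval between −32 and −38; in particular −32 has no preimage. So ψ is not surjective.
Because the two images are disjoint, no x < 5 has ψ(x) = ψ(5), so we compute ψ⁻¹(−28): −28 lies in (−32, ∞), so solve −4x − 12 = −28: x = (−28 + 12)/(−4) = 4.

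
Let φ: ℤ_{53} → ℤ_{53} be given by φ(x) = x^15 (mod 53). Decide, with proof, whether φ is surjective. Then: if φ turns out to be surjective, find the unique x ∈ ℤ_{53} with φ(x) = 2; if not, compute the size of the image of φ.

22

Since 53 is prime, the nonzero elements of ℤ_{53} form a cyclic group of order 52.
As gcd(15, 52) = 1, raising to the 15th power is a bijection on this group: if x_1^15 ≡ x_2^15 then (x_1x_2^{−1})^15 = 1, and the only element of order dividing gcd(15, 52) = 1 is 1, so x_1 = x_2.
With φ(0) = 0 this makes φ injective on all of ℤ_{53}, hence bijective (finite equal-size domain and codomain). In particular φ is surjective.
Since φ is surjective, we find the preimage of 2. The inverse of x ↦ x^15 on (ℤ_{53})^× is x ↦ x^7, because 15·7 = 105 = 2·52 + 1 ≡ 1 (mod 52) and x^{52} = 1 for x ≠ 0 (Fermat). So φ⁻¹(2) = 2^7 mod 53.
Repeated squaring mod 53: 2^1 ≡ 2, 2^2 ≡ 2² = 4, 2^4 ≡ 4² = 16. Since 7 = 4 + 2 + 1, 2^7 ≡ 16·4·2: 16·4 = 64 ≡ 11, then 11·2 = 22. So 2^7 ≡ 22 (mod 53).
Hence φ⁻¹(2) = 22.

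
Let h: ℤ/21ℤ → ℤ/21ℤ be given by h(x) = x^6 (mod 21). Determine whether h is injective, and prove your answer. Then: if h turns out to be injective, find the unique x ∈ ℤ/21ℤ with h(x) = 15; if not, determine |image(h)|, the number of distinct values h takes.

h(1) = 1^6 = 1.
h(2): Repeated squaring mod 21: 2^1 ≡ 2, 2^2 ≡ 2² = 4, 2^4 ≡ 4² = 16. Since 6 = 4 + 2, 2^6 ≡ 16·4: 16·4 = 64 ≡ 1. So 2^6 ≡ 1 (mod 21).
So h(1) = h(2) = 1 while 1 ≠ 2, so h is not injective.
Since h is not injective, we determine |image(h)|. Computing x^6 mod 21 for each x (by repeated squaring, reducing mod 21 at every step), the values h(0), h(1), …, h(20) are: 0, 1, 1, 15, 1, 1, 15, 7, 1, 15, 1, 1, 15, 1, 7, 15, 1, 1, 15, 1, 1.
The distinct values are {0, 1, 7, 15}; there are 4 of them.

4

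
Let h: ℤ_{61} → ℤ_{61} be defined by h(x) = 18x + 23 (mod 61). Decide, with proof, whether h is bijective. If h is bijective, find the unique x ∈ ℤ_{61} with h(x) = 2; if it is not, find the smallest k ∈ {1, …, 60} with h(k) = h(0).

9

Recall: injectivity means: for all s, t in the domain, h(s) = h(t) implies s = t.
If h(s) = h(t), then 18s ≡ 18t (mod 61). Because gcd(18, 61) = 1, we may cancel 18 to get s ≡ t (mod 61).
We now compute 18⁻¹ mod 61 explicitly. Euclid's algorithm: 61 = 3·18 + 7, 18 = 2·7 + 4, 7 = 1·4 + 3, 4 = 1·3 + 1; back-substituting gives 1 = 17·18 − 5·61, so 18⁻¹ ≡ 17 (mod 61).
For any y ∈ ℤ_{61}, x = 17(y − 23) mod 61 satisfies h(x) = 18·17(y − 23) + 23 ≡ y (since 18·17 ≡ 1 mod 61). So every y has a preimage.
So h is bijective.
Since h is bijective, we find h⁻¹(2): we need 18x ≡ 2 − 23 ≡ 40 (mod 61). Using 18⁻¹ = 17: x ≡ 17·40 = 680 = 11·61 + 9, so x = 9.
Check: h(9) = 18·9 + 23 = 185 = 3·61 + 2 ≡ 2 (mod 61).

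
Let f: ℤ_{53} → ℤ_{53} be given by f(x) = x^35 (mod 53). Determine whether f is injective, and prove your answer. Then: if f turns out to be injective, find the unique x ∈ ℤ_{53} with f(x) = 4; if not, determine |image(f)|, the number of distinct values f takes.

Since 53 is prime, the nonzero elements of ℤ_{53} form a cyclic group of order 52.
As gcd(35, 52) = 1, raising to the 35th power is a bijection on this group: if x_1^35 ≡ x_2^35 then (x_1x_2^{−1})^35 = 1, and the only element of order dividing gcd(35, 52) = 1 is 1, so x_1 = x_2.
With f(0) = 0 this makes f injective on all of ℤ_{53}, hence bijective (finite equal-size domain and codomain). In particular f is injective.
Since f is injective, we find the preimage of 4. The inverse of x ↦ x^35 on (ℤ_{53})^× is x ↦ x^3, because 35·3 = 105 = 2·52 + 1 ≡ 1 (mod 52) and x^{52} = 1 for x ≠ 0 (Fermat). So f⁻¹(4) = 4^3 mod 53.
Repeated squaring mod 53: 4^1 ≡ 4, 4^2 ≡ 4² = 16. Since 3 = 2 + 1, 4^3 ≡ 16·4: 16·4 = 64 ≡ 11. So 4^3 ≡ 11 (mod 53).
Hence f⁻¹(4) = 11.

11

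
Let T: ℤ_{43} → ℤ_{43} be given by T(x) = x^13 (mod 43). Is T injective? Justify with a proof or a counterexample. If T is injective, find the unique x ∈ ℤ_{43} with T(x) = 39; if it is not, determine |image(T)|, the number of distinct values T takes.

32

Since 43 is prime, the nonzero elements of ℤ_{43} form a cyclic group of order 42.
As gcd(13, 42) = 1, raising to the 13th power is a bijection on this group: if s^13 ≡ t^13 then (st^{−1})^13 = 1, and the only element of order dividing gcd(13, 42) = 1 is 1, so s = t.
With T(0) = 0 this makes T injective on all of ℤ_{43}, hence bijective (finite equal-size domain and codomain). In particular T is injective.
Since T is injective, we find the preimage of 39. The inverse of x ↦ x^13 on (ℤ_{43})^× is x ↦ x^13, because 13·13 = 169 = 4·42 + 1 ≡ 1 (mod 42) and x^{42} = 1 for x ≠ 0 (Fermat). So T⁻¹(39) = 39^13 mod 43.
Repeated squaring mod 43: 39^1 ≡ 39, 39^2 ≡ 39² = 1521 ≡ 16, 39^4 ≡ 16² = 256 ≡ 41, 39^8 ≡ 41² = 1681 ≡ 4. Since 13 = 8 + 4 + 1, 39^13 ≡ 4·41·39: 4·41 = 164 ≡ 35, then 35·39 = 1365 ≡ 32. So 39^13 ≡ 32 (mod 43).
Hence T⁻¹(39) = 32.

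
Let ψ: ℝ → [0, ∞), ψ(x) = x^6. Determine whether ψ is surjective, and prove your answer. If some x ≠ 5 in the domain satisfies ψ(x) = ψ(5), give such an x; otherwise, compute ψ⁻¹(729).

-5

For any y ∈ [0, ∞), x = y^{1/6} ∈ ℝ satisfies x^6 = y, so ψ is surjective.
For the follow-up, such an x exists: taking x = −5 ∈ ℝ gives ψ(−5) = 15625 = ψ(5) with −5 ≠ 5.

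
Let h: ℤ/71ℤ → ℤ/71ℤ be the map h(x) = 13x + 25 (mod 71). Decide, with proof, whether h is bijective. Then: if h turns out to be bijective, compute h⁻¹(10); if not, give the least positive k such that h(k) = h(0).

48

Recall that injectivity means: for all u, v in the domain, h(u) = h(v) implies u = v.
If h(u) = h(v), then 13u ≡ 13v (mod 71). Because gcd(13, 71) = 1, we may cancel 13 to get u ≡ v (mod 71).
We now compute 13⁻¹ mod 71 explicitly. Euclid's algorithm: 71 = 5·13 + 6, 13 = 2·6 + 1; back-substituting gives 1 = 11·13 − 2·71, so 13⁻¹ ≡ 11 (mod 71).
For any y ∈ ℤ/71ℤ, x = 11(y − 25) mod 71 satisfies h(x) = 13·11(y − 25) + 25 ≡ y (since 13·11 ≡ 1 mod 71). So every y has a preimage.
Therefore h is bijective.
Since h is bijective, we find h⁻¹(10): we need 13x ≡ 10 − 25 ≡ 56 (mod 71). Using 13⁻¹ = 11: x ≡ 11·56 = 616 = 8·71 + 48, so x = 48.
Check: h(48) = 13·48 + 25 = 649 = 9·71 + 10 ≡ 10 (mod 71).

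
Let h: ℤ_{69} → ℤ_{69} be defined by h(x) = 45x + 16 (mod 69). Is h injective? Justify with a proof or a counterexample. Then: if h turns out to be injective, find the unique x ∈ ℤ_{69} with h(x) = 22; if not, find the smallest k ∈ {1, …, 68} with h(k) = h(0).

23

Recall that injectivity means: for all a, b in the domain, h(a) = h(b) implies a = b.
We have gcd(45, 69) = 3 > 1. Taking a = 0 and b = 23: h(0) = 16 and h(23) = 45·23 + 16 = 1051 ≡ 16 (mod 69).
So h(0) = h(23) while 0 ≠ 23, thus h is not injective.
Since h is not injective, we find the least positive k with h(k) = h(0): this means 45k ≡ 0 (mod 69), i.e. 69 ∣ 45k. Since gcd(45, 69) = 3, dividing through by 3 this holds exactly when 23 ∣ 15k, and as gcd(15, 23) = 1, exactly when 23 ∣ k.
The smallest positive such k is 23.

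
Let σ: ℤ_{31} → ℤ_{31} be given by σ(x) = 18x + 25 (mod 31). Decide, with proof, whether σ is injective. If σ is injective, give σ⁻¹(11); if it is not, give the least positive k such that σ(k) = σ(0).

Suppose σ(a) = σ(b) in ℤ_{31}. Then 18a + 25 ≡ 18b + 25 (mod 31), hence 18(a − b) ≡ 0 (mod 31).
Since gcd(18, 31) = 1, 18 is invertible modulo 31, hence a − b ≡ 0 (mod 31), i.e. a = b.
Hence σ is injective.
We now compute 18⁻¹ mod 31 explicitly. Euclid's algorithm: 31 = 1·18 + 13, 18 = 1·13 + 5, 13 = 2·5 + 3, 5 = 1·3 + 2, 3 = 1·2 + 1; back-substituting gives 1 = 19·18 − 11·31, so 18⁻¹ ≡ 19 (mod 31).
Since σ is injective, we find σ⁻¹(11): we need 18x ≡ 11 − 25 ≡ 17 (mod 31). Using 18⁻¹ = 19: x ≡ 19·17 = 323 = 10·31 + 13, so x = 13.
Check: σ(13) = 18·13 + 25 = 259 = 8·31 + 11 ≡ 11 (mod 31).

13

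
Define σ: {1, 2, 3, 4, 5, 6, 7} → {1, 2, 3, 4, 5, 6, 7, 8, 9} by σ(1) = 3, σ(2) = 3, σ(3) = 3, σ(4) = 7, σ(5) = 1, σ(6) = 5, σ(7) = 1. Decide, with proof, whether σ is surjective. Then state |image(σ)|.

4

No element maps to 2, so σ is not surjective.
The image of σ is {1, 3, 5, 7}, which has 4 elements.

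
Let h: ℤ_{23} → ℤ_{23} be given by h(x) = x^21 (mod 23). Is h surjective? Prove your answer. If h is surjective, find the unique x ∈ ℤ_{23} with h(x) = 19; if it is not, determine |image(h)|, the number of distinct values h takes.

Since 23 is prime, the nonzero elements of ℤ_{23} form a cyclic group of order 22.
As gcd(21, 22) = 1, raising to the 21st power is a bijection on this group: if u^21 ≡ v^21 then (uv^{−1})^21 = 1, and the only element of order dividing gcd(21, 22) = 1 is 1, so u = v.
With h(0) = 0 this makes h injective on all of ℤ_{23}, hence bijective (finite equal-size domain and codomain). In particular h is surjective.
Since h is surjective, we find the preimage of 19. The inverse of x ↦ x^21 on (ℤ_{23})^× is x ↦ x^21, because 21·21 = 441 = 20·22 + 1 ≡ 1 (mod 22) and x^{22} = 1 for x ≠ 0 (Fermat). So h⁻¹(19) = 19^21 mod 23.
Repeated squaring mod 23: 19^1 ≡ 19, 19^2 ≡ 19² = 361 ≡ 16, 19^4 ≡ 16² = 256 ≡ 3, 19^8 ≡ 3² = 9, 19^16 ≡ 9² = 81 ≡ 12. Since 21 = 16 + 4 + 1, 19^21 ≡ 12·3·19: 12·3 = 36 ≡ 13, then 13·19 = 247 ≡ 17. So 19^21 ≡ 17 (mod 23).
Hence h⁻¹(19) = 17.

17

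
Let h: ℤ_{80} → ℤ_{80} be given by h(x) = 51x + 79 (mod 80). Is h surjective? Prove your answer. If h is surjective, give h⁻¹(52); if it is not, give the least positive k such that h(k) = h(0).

Since gcd(51, 80) = 1, 51 is invertible modulo 80. Euclid's algorithm: 80 = 1·51 + 29, 51 = 1·29 + 22, 29 = 1·22 + 7, 22 = 3·7 + 1; back-substituting gives 1 = 11·51 − 7·80, so 51⁻¹ ≡ 11 (mod 80).
For any y ∈ ℤ_{80}, x = 11(y − 79) mod 80 satisfies h(x) = 51·11(y − 79) + 79 ≡ y (since 51·11 ≡ 1 mod 80). So every y has a preimage.
Therefore h is surjective.
Since h is surjective, we compute h⁻¹(52): solve 51x + 79 ≡ 52 (mod 80), i.e. 51x ≡ 53 (mod 80).
Multiplying by 51⁻¹ = 11 gives x ≡ 11·53 = 583 = 7·80 + 23 ≡ 23 (mod 80).
Check: h(23) = 51·23 + 79 = 1252 = 15·80 + 52 ≡ 52 (mod 80).

23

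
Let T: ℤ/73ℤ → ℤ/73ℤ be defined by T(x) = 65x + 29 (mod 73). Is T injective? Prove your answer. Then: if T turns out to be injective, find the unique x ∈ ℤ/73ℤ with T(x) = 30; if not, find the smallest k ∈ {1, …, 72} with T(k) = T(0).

9

By definition, T is injective if T(s) = T(t) implies s = t.
Suppose T(s) = T(t) in ℤ/73ℤ. Then 65s + 29 ≡ 65t + 29 (mod 73), thus 65(s − t) ≡ 0 (mod 73).
Since gcd(65, 73) = 1, 65 is invertible modulo 73, so s − t ≡ 0 (mod 73), i.e. s = t.
So T is injective.
We now compute 65⁻¹ mod 73 explicitly. Euclid's algorithm: 73 = 1·65 + 8, 65 = 8·8 + 1; back-substituting gives 1 = 9·65 − 8·73, so 65⁻¹ ≡ 9 (mod 73).
Since T is injective, we find T⁻¹(30): we need 65x ≡ 30 − 29 ≡ 1 (mod 73). Using 65⁻¹ = 9: x ≡ 9·1 = 9, so x = 9.
Check: T(9) = 65·9 + 29 = 614 = 8·73 + 30 ≡ 30 (mod 73).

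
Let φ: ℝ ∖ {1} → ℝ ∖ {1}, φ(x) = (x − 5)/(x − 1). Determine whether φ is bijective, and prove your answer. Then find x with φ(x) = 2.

Suppose φ(s) = φ(t). Cross-multiplying: (s − 5)(t − 1) = (t − 5)(s − 1).
Expanding both sides and cancelling the symmetric terms leaves 4·(s − t) = 0. Since 4 ≠ 0, s = t. Hence φ is injective.
For any y ≠ 1, solving y(x − 1) = x − 5 for x gives a well-defined x ≠ 1. So φ is surjective.
Thus φ is bijective.
Solving φ(x) = 2: cross-multiplying gives x − 5 = 2(x − 1), which rearranges to −1x = 3, so x = −3.

-3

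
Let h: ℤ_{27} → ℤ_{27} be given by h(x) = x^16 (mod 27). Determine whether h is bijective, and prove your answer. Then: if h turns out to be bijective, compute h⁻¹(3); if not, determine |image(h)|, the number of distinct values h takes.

10

h(0) = 0^16 = 0.
h(3): Repeated squaring mod 27: 3^1 ≡ 3, 3^2 ≡ 3² = 9, 3^4 ≡ 9² = 81 ≡ 0, 3^8 ≡ 0² = 0, 3^16 ≡ 0² = 0. So 3^16 ≡ 0 (mod 27).
So h(0) = h(3) = 0 while 0 ≠ 3, so h is not injective, hence not bijective.
Since h is not bijective, we determine |image(h)|. Computing x^16 mod 27 for each x (by repeated squaring, reducing mod 27 at every step), the values h(0), h(1), …, h(26) are: 0, 1, 7, 0, 22, 13, 0, 16, 19, 0, 10, 25, 0, 4, 4, 0, 25, 10, 0, 19, 16, 0, 13, 22, 0, 7, 1.
The distinct values are {0, 1, 4, 7, 10, 13, 16, 19, 22, 25}; there are 10 of them.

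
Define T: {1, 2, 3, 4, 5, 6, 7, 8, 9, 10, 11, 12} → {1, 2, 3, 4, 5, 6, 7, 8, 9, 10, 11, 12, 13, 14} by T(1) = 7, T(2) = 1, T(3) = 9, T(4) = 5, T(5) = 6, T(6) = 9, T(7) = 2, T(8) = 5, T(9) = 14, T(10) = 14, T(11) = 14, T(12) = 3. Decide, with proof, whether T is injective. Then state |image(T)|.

T(3) = 9 = T(6) with 3 ≠ 6, so T is not injective.
The image of T is {1, 2, 3, 5, 6, 7, 9, 14}, which has 8 elements.

8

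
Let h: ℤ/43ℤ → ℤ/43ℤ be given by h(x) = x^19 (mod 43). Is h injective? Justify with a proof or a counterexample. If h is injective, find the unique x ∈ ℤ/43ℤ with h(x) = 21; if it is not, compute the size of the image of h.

Since 43 is prime, the nonzero elements of ℤ/43ℤ form a cyclic group of order 42.
As gcd(19, 42) = 1, raising to the 19th power is a bijection on this group: if x_1^19 ≡ x_2^19 then (x_1x_2^{−1})^19 = 1, and the only element of order dividing gcd(19, 42) = 1 is 1, so x_1 = x_2.
With h(0) = 0 this makes h injective on all of ℤ/43ℤ, hence bijective (finite equal-size domain and codomain). In particular h is injective.
Since h is injective, we find the preimage of 21. The inverse of x ↦ x^19 on (ℤ/43ℤ)^× is x ↦ x^31, because 19·31 = 589 = 14·42 + 1 ≡ 1 (mod 42) and x^{42} = 1 for x ≠ 0 (Fermat). So h⁻¹(21) = 21^31 mod 43.
Repeated squaring mod 43: 21^1 ≡ 21, 21^2 ≡ 21² = 441 ≡ 11, 21^4 ≡ 11² = 121 ≡ 35, 21^8 ≡ 35² = 1225 ≡ 21, 21^16 ≡ 21² = 441 ≡ 11. Since 31 = 16 + 8 + 4 + 2 + 1, 21^31 ≡ 11·21·35·11·21: 11·21 = 231 ≡ 16, then 16·35 = 560 ≡ 1, then 1·11 = 11, then 11·21 = 231 ≡ 16. So 21^31 ≡ 16 (mod 43).
Hence h⁻¹(21) = 16.

16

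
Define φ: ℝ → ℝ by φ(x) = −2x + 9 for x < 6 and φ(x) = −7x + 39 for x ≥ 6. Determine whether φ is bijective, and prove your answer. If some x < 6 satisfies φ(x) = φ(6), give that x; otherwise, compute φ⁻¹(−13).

52/7

Both pieces are strictly decreasing (slopes −2 and −7), so each is injective on its own interval.
The left piece maps (−∞, 6) onto (−3, ∞); the right piece maps [6, ∞) onto (−∞, −3].
Since −3 = −3, the images partition ℝ: φ is injective and surjective, hence bijective.
Because the two images are disjoint, no x < 6 has φ(x) = φ(6), so we compute φ⁻¹(−13): −13 lies in (−∞, −3], so solve −7x + 39 = −13: x = (−13 − 39)/(−7) = 52/7.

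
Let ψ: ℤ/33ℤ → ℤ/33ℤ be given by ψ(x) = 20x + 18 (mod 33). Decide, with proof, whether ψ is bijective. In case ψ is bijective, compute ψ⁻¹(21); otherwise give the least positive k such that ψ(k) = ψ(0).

Recall: ψ is injective if ψ(a) = ψ(b) implies a = b.
If ψ(a) = ψ(b), then 20a ≡ 20b (mod 33). Because gcd(20, 33) = 1, we may cancel 20 to get a ≡ b (mod 33).
We now compute 20⁻¹ mod 33 explicitly. Euclid's algorithm: 33 = 1·20 + 13, 20 = 1·13 + 7, 13 = 1·7 + 6, 7 = 1·6 + 1; back-substituting gives 1 = 5·20 − 3·33, so 20⁻¹ ≡ 5 (mod 33).
For any y ∈ ℤ/33ℤ, x = 5(y − 18) mod 33 satisfies ψ(x) = 20·5(y − 18) + 18 ≡ y (since 20·5 ≡ 1 mod 33). So every y has a preimage.
Hence ψ is bijective.
Since ψ is bijective, we find ψ⁻¹(21): we need 20x ≡ 21 − 18 ≡ 3 (mod 33). Using 20⁻¹ = 5: x ≡ 5·3 = 15, so x = 15.
Check: ψ(15) = 20·15 + 18 = 318 = 9·33 + 21 ≡ 21 (mod 33).

15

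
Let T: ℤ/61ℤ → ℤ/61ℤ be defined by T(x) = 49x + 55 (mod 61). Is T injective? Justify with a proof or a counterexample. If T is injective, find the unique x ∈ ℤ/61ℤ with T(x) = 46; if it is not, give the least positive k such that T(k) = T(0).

Recall: T is injective when T(a) = T(b) forces a = b.
If T(a) = T(b), then 49a ≡ 49b (mod 61). Because gcd(49, 61) = 1, we may cancel 49 to get a ≡ b (mod 61).
Thus T is injective.
We now compute 49⁻¹ mod 61 explicitly. Euclid's algorithm: 61 = 1·49 + 12, 49 = 4·12 + 1; back-substituting gives 1 = 5·49 − 4·61, so 49⁻¹ ≡ 5 (mod 61).
Since T is injective, we find T⁻¹(46): we need 49x ≡ 46 − 55 ≡ 52 (mod 61). Using 49⁻¹ = 5: x ≡ 5·52 = 260 = 4·61 + 16, so x = 16.
Check: T(16) = 49·16 + 55 = 839 = 13·61 + 46 ≡ 46 (mod 61).

16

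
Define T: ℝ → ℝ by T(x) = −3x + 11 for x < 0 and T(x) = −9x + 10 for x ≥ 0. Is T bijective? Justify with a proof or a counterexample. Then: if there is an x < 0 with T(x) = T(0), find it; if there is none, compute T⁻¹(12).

-1/3

Both pieces are strictly decreasing (slopes −3 and −9), so each is injective on its own interval.
The left piece maps (−∞, 0) onto (11, ∞); the right piece maps [0, ∞) onto (−∞, 10].
The images leave a gap (11 has no preimage), so T is not surjective, hence not bijective.
Because the two images are disjoint, no x < 0 has T(x) = T(0), so we compute T⁻¹(12): 12 lies in (11, ∞), so solve −3x + 11 = 12: x = (12 − 11)/(−3) = −1/3.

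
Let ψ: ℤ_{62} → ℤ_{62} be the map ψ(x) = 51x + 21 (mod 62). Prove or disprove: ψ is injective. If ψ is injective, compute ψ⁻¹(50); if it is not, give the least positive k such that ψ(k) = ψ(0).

If ψ(s) = ψ(t), then 51s ≡ 51t (mod 62). Because gcd(51, 62) = 1, we may cancel 51 to get s ≡ t (mod 62).
So ψ is injective.
We now compute 51⁻¹ mod 62 explicitly. Euclid's algorithm: 62 = 1·51 + 11, 51 = 4·11 + 7, 11 = 1·7 + 4, 7 = 1·4 + 3, 4 = 1·3 + 1; back-substituting gives 1 = 45·51 − 37·62, so 51⁻¹ ≡ 45 (mod 62).
Since ψ is injective, we find ψ⁻¹(50): we need 51x ≡ 50 − 21 ≡ 29 (mod 62). Using 51⁻¹ = 45: x ≡ 45·29 = 1305 = 21·62 + 3, so x = 3.
Check: ψ(3) = 51·3 + 21 = 174 = 2·62 + 50 ≡ 50 (mod 62).

3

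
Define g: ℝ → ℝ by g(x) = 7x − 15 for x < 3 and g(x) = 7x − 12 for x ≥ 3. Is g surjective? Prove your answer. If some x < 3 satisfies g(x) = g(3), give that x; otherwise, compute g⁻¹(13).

Both pieces are strictly increasing (slopes 7 and 7), so each is injective on its own interval.
The left piece maps (−∞, 3) onto (−∞, 6); the right piece maps [3, ∞) onto [9, ∞).
The union (−∞, 6) ∪ [9, ∞) omits the interval between 6 and 9; in particular 6 has no preimage. So g is not surjective.
Because the two images are disjoint, no x < 3 has g(x) = g(3), so we compute g⁻¹(13): 13 lies in [9, ∞), so solve 7x − 12 = 13: x = (13 + 12)/7 = 25/7.

25/7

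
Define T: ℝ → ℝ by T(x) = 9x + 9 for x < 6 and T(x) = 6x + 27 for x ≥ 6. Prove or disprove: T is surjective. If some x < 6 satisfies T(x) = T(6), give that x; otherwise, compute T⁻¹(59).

50/9

Both pieces are strictly increasing (slopes 9 and 6), so each is injective on its own interval.
The left piece maps (−∞, 6) onto (−∞, 63); the right piece maps [6, ∞) onto [63, ∞).
These images together cover ℝ, so T is surjective.
Because the two images are disjoint, no x < 6 has T(x) = T(6), so we compute T⁻¹(59): 59 lies in (−∞, 63), so solve 9x + 9 = 59: x = (59 − 9)/9 = 50/9.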